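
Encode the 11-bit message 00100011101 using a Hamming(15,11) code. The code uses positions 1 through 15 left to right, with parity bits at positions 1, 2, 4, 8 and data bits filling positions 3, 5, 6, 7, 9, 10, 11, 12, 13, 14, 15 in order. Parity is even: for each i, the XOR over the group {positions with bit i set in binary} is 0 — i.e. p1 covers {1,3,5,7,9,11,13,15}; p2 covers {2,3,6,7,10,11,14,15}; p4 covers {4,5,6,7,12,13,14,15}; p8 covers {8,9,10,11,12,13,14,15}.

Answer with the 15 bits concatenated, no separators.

Place data at non-parity positions: p1 p2 0 p4 0 1 0 p8 0 0 1 1 1 0 1
p1 (pos 1,3,5,7,9,11,13,15): XOR of data positions = 0⊕0⊕0⊕0⊕1⊕1⊕1 = 1
p2 (pos 2,3,6,7,10,11,14,15): XOR of data positions = 0⊕1⊕0⊕0⊕1⊕0⊕1 = 1
p4 (pos 4,5,6,7,12,13,14,15): XOR of data positions = 0⊕1⊕0⊕1⊕1⊕0⊕1 = 0
p8 (pos 8,9,10,11,12,13,14,15): XOR of data positions = 0⊕0⊕1⊕1⊕1⊕0⊕1 = 0
Codeword: 110001000011101

110001000011101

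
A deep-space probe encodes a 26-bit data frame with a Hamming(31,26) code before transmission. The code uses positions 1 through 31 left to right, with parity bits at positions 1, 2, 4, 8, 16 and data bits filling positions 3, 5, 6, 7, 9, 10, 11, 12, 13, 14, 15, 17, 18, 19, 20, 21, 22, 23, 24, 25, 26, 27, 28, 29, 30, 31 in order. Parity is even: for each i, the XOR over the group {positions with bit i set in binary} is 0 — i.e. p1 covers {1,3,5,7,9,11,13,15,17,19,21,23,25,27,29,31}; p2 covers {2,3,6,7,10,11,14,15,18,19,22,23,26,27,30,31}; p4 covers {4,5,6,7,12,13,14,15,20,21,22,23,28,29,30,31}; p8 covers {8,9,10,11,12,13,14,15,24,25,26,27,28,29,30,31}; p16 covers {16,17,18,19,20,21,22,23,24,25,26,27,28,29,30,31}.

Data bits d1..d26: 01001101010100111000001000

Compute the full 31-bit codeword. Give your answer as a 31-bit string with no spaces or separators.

Place data at non-parity positions: p1 p2 0 p4 1 0 0 p8 1 1 0 1 0 1 0 p16 1 0 0 1 1 1 0 0 0 0 0 1 0 0 0
p1 (pos 1,3,5,7,9,11,13,15,17,19,21,23,25,27,29,31): XOR of data positions = 0⊕1⊕0⊕1⊕0⊕0⊕0⊕1⊕0⊕1⊕0⊕0⊕0⊕0⊕0 = 0
p2 (pos 2,3,6,7,10,11,14,15,18,19,22,23,26,27,30,31): XOR of data positions = 0⊕0⊕0⊕1⊕0⊕1⊕0⊕0⊕0⊕1⊕0⊕0⊕0⊕0⊕0 = 1
p4 (pos 4,5,6,7,12,13,14,15,20,21,22,23,28,29,30,31): XOR of data positions = 1⊕0⊕0⊕1⊕0⊕1⊕0⊕1⊕1⊕1⊕0⊕1⊕0⊕0⊕0 = 1
p8 (pos 8,9,10,11,12,13,14,15,24,25,26,27,28,29,30,31): XOR of data positions = 1⊕1⊕0⊕1⊕0⊕1⊕0⊕0⊕0⊕0⊕0⊕1⊕0⊕0⊕0 = 1
p16 (pos 16,17,18,19,20,21,22,23,24,25,26,27,28,29,30,31): XOR of data positions = 1⊕0⊕0⊕1⊕1⊕1⊕0⊕0⊕0⊕0⊕0⊕1⊕0⊕0⊕0 = 1
Codeword: 0101100111010101100111000001000

0101100111010101100111000001000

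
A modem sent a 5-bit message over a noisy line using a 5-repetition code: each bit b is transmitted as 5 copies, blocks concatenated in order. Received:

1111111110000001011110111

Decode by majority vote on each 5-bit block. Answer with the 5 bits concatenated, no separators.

11011

Block 1 (11111): 5 ones → 1
Block 2 (11110): 4 ones → 1
Block 3 (00000): 0 ones → 0
Block 4 (10111): 4 ones → 1
Block 5 (10111): 4 ones → 1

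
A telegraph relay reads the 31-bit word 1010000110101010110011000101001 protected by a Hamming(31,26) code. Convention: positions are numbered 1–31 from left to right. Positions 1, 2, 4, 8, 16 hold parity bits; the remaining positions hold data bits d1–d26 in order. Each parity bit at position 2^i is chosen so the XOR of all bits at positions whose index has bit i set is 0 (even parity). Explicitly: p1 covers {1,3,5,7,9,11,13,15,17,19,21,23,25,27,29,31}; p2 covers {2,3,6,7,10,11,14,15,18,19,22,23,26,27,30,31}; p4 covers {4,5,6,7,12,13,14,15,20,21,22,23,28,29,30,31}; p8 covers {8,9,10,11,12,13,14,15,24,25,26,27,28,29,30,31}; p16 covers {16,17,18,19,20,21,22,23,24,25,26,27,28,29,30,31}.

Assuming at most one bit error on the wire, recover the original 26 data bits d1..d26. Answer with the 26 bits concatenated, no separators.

s1 (pos 1,3,5,7,9,11,13,15,17,19,21,23,25,27,29,31): 1⊕1⊕0⊕0⊕1⊕1⊕1⊕1⊕1⊕0⊕1⊕0⊕0⊕0⊕0⊕1 = 1
s2 (pos 2,3,6,7,10,11,14,15,18,19,22,23,26,27,30,31): 0⊕1⊕0⊕0⊕0⊕1⊕0⊕1⊕1⊕0⊕1⊕0⊕1⊕0⊕0⊕1 = 1
s4 (pos 4,5,6,7,12,13,14,15,20,21,22,23,28,29,30,31): 0⊕0⊕0⊕0⊕0⊕1⊕0⊕1⊕0⊕1⊕1⊕0⊕1⊕0⊕0⊕1 = 0
s8 (pos 8,9,10,11,12,13,14,15,24,25,26,27,28,29,30,31): 1⊕1⊕0⊕1⊕0⊕1⊕0⊕1⊕0⊕0⊕1⊕0⊕1⊕0⊕0⊕1 = 0
s16 (pos 16,17,18,19,20,21,22,23,24,25,26,27,28,29,30,31): 0⊕1⊕1⊕0⊕0⊕1⊕1⊕0⊕0⊕0⊕1⊕0⊕1⊕0⊕0⊕1 = 1
Syndrome s16…s1 = 10011 → error at position 19.
Flip position 19: 1010000110101010110011000101001 → 1010000110101010111011000101001
Read data bits from positions 3,5,6,7,9,10,11,12,13,14,15,17,18,19,20,21,22,23,24,25,26,27,28,29,30,31: 10001010101111011000101001

10001010101111011000101001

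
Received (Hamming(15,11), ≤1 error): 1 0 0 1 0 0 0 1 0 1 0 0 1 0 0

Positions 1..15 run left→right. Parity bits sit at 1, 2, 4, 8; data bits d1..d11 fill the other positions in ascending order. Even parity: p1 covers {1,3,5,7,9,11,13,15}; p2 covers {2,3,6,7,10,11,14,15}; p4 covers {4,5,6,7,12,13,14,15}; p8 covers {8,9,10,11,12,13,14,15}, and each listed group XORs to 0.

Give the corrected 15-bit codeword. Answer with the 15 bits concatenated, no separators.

s1 (pos 1,3,5,7,9,11,13,15): 1⊕0⊕0⊕0⊕0⊕0⊕1⊕0 = 0
s2 (pos 2,3,6,7,10,11,14,15): 0⊕0⊕0⊕0⊕1⊕0⊕0⊕0 = 1
s4 (pos 4,5,6,7,12,13,14,15): 1⊕0⊕0⊕0⊕0⊕1⊕0⊕0 = 0
s8 (pos 8,9,10,11,12,13,14,15): 1⊕0⊕1⊕0⊕0⊕1⊕0⊕0 = 1
Syndrome s8…s1 = 1010 → error at position 10.
Flip position 10: 100100010100100 → 100100010000100

100100010000100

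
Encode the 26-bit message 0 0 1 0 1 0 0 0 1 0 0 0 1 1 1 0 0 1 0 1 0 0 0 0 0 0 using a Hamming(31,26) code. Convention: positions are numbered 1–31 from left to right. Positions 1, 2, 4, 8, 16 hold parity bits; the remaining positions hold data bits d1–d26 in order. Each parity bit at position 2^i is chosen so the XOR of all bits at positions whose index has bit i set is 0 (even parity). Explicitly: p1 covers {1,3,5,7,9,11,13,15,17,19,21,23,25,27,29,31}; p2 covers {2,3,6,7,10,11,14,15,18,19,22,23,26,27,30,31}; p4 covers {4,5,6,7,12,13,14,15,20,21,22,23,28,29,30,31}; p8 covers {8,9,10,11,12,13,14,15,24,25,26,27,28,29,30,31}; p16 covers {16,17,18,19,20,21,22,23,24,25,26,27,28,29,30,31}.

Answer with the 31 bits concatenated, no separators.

Place data at non-parity positions: p1 p2 0 p4 0 1 0 p8 1 0 0 0 1 0 0 p16 0 1 1 1 0 0 1 0 1 0 0 0 0 0 0
p1 (pos 1,3,5,7,9,11,13,15,17,19,21,23,25,27,29,31): XOR of data positions = 0⊕0⊕0⊕1⊕0⊕1⊕0⊕0⊕1⊕0⊕1⊕1⊕0⊕0⊕0 = 1
p2 (pos 2,3,6,7,10,11,14,15,18,19,22,23,26,27,30,31): XOR of data positions = 0⊕1⊕0⊕0⊕0⊕0⊕0⊕1⊕1⊕0⊕1⊕0⊕0⊕0⊕0 = 0
p4 (pos 4,5,6,7,12,13,14,15,20,21,22,23,28,29,30,31): XOR of data positions = 0⊕1⊕0⊕0⊕1⊕0⊕0⊕1⊕0⊕0⊕1⊕0⊕0⊕0⊕0 = 0
p8 (pos 8,9,10,11,12,13,14,15,24,25,26,27,28,29,30,31): XOR of data positions = 1⊕0⊕0⊕0⊕1⊕0⊕0⊕0⊕1⊕0⊕0⊕0⊕0⊕0⊕0 = 1
p16 (pos 16,17,18,19,20,21,22,23,24,25,26,27,28,29,30,31): XOR of data positions = 0⊕1⊕1⊕1⊕0⊕0⊕1⊕0⊕1⊕0⊕0⊕0⊕0⊕0⊕0 = 1
Codeword: 1000010110001001011100101000000

1000010110001001011100101000000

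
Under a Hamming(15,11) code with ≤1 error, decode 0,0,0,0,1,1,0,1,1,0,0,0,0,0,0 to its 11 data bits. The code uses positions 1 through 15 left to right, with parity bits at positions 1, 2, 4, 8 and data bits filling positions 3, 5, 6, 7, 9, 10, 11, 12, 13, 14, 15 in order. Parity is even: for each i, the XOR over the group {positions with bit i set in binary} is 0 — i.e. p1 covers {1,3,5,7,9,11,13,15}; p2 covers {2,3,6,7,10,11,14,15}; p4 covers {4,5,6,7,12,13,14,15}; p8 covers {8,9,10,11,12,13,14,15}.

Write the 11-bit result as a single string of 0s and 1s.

01101000000

s1 (pos 1,3,5,7,9,11,13,15): 0⊕0⊕1⊕0⊕1⊕0⊕0⊕0 = 0
s2 (pos 2,3,6,7,10,11,14,15): 0⊕0⊕1⊕0⊕0⊕0⊕0⊕0 = 1
s4 (pos 4,5,6,7,12,13,14,15): 0⊕1⊕1⊕0⊕0⊕0⊕0⊕0 = 0
s8 (pos 8,9,10,11,12,13,14,15): 1⊕1⊕0⊕0⊕0⊕0⊕0⊕0 = 0
Syndrome s8…s1 = 0010 → error at position 2.
Flip position 2: 000011011000000 → 010011011000000
Read data bits from positions 3,5,6,7,9,10,11,12,13,14,15: 01101000000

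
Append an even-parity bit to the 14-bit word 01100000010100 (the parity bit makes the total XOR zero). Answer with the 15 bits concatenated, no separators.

XOR of the 14 data bits: 0⊕1⊕1⊕0⊕0⊕0⊕0⊕0⊕0⊕1⊕0⊕1⊕0⊕0 = 0
Parity bit = 0 (so all 15 bits XOR to 0).

011000000101000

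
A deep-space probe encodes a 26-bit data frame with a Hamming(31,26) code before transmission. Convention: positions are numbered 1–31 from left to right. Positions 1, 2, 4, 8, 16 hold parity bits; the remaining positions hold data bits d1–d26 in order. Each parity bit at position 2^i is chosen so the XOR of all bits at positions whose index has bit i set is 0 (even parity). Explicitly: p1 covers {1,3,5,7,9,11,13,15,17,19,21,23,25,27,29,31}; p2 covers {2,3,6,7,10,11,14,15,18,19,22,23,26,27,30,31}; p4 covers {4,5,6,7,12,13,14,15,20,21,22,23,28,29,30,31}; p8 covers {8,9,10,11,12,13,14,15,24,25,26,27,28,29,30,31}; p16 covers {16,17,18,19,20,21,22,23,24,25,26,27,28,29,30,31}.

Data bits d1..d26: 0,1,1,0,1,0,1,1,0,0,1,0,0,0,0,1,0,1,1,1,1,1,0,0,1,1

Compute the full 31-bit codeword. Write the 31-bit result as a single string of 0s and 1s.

1000110010110010000010111110011

Place data at non-parity positions: p1 p2 0 p4 1 1 0 p8 1 0 1 1 0 0 1 p16 0 0 0 0 1 0 1 1 1 1 1 0 0 1 1
p1 (pos 1,3,5,7,9,11,13,15,17,19,21,23,25,27,29,31): XOR of data positions = 0⊕1⊕0⊕1⊕1⊕0⊕1⊕0⊕0⊕1⊕1⊕1⊕1⊕0⊕1 = 1
p2 (pos 2,3,6,7,10,11,14,15,18,19,22,23,26,27,30,31): XOR of data positions = 0⊕1⊕0⊕0⊕1⊕0⊕1⊕0⊕0⊕0⊕1⊕1⊕1⊕1⊕1 = 0
p4 (pos 4,5,6,7,12,13,14,15,20,21,22,23,28,29,30,31): XOR of data positions = 1⊕1⊕0⊕1⊕0⊕0⊕1⊕0⊕1⊕0⊕1⊕0⊕0⊕1⊕1 = 0
p8 (pos 8,9,10,11,12,13,14,15,24,25,26,27,28,29,30,31): XOR of data positions = 1⊕0⊕1⊕1⊕0⊕0⊕1⊕1⊕1⊕1⊕1⊕0⊕0⊕1⊕1 = 0
p16 (pos 16,17,18,19,20,21,22,23,24,25,26,27,28,29,30,31): XOR of data positions = 0⊕0⊕0⊕0⊕1⊕0⊕1⊕1⊕1⊕1⊕1⊕0⊕0⊕1⊕1 = 0
Codeword: 1000110010110010000010111110011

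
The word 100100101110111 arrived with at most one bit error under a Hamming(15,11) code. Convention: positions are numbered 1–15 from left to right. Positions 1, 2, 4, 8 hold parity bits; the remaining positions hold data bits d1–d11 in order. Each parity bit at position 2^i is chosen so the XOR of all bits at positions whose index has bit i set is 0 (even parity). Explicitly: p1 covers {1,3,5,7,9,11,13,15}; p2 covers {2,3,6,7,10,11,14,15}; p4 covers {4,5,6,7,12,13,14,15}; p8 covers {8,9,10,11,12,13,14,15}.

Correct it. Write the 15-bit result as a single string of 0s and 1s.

100101101110111

s1 (pos 1,3,5,7,9,11,13,15): 1⊕0⊕0⊕1⊕1⊕1⊕1⊕1 = 0
s2 (pos 2,3,6,7,10,11,14,15): 0⊕0⊕0⊕1⊕1⊕1⊕1⊕1 = 1
s4 (pos 4,5,6,7,12,13,14,15): 1⊕0⊕0⊕1⊕0⊕1⊕1⊕1 = 1
s8 (pos 8,9,10,11,12,13,14,15): 0⊕1⊕1⊕1⊕0⊕1⊕1⊕1 = 0
Syndrome s8…s1 = 0110 → error at position 6.
Flip position 6: 100100101110111 → 100101101110111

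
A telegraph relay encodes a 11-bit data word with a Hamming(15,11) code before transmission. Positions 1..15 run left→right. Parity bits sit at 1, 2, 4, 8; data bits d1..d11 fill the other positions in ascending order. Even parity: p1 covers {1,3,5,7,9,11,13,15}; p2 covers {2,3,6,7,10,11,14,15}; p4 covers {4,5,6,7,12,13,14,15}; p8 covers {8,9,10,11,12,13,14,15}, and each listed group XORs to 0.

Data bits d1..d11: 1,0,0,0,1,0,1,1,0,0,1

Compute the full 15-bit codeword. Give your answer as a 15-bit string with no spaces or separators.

011000001011001

Place data at non-parity positions: p1 p2 1 p4 0 0 0 p8 1 0 1 1 0 0 1
p1 (pos 1,3,5,7,9,11,13,15): XOR of data positions = 1⊕0⊕0⊕1⊕1⊕0⊕1 = 0
p2 (pos 2,3,6,7,10,11,14,15): XOR of data positions = 1⊕0⊕0⊕0⊕1⊕0⊕1 = 1
p4 (pos 4,5,6,7,12,13,14,15): XOR of data positions = 0⊕0⊕0⊕1⊕0⊕0⊕1 = 0
p8 (pos 8,9,10,11,12,13,14,15): XOR of data positions = 1⊕0⊕1⊕1⊕0⊕0⊕1 = 0
Codeword: 011000001011001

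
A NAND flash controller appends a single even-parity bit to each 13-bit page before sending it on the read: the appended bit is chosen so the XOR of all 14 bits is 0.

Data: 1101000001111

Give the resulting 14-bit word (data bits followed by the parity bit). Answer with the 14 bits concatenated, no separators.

11010000011111

XOR of the 13 data bits: 1⊕1⊕0⊕1⊕0⊕0⊕0⊕0⊕0⊕1⊕1⊕1⊕1 = 1
Parity bit = 1 (so all 14 bits XOR to 0).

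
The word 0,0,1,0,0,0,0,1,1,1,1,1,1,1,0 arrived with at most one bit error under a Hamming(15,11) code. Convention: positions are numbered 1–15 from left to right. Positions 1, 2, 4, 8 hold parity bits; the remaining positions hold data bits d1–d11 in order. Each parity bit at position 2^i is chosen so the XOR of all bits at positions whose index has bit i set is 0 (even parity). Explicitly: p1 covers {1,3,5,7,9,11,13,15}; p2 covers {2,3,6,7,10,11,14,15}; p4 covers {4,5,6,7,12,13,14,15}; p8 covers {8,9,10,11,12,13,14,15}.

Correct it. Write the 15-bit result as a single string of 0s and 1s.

001000011110110

s1 (pos 1,3,5,7,9,11,13,15): 0⊕1⊕0⊕0⊕1⊕1⊕1⊕0 = 0
s2 (pos 2,3,6,7,10,11,14,15): 0⊕1⊕0⊕0⊕1⊕1⊕1⊕0 = 0
s4 (pos 4,5,6,7,12,13,14,15): 0⊕0⊕0⊕0⊕1⊕1⊕1⊕0 = 1
s8 (pos 8,9,10,11,12,13,14,15): 1⊕1⊕1⊕1⊕1⊕1⊕1⊕0 = 1
Syndrome s8…s1 = 1100 → error at position 12.
Flip position 12: 001000011111110 → 001000011110110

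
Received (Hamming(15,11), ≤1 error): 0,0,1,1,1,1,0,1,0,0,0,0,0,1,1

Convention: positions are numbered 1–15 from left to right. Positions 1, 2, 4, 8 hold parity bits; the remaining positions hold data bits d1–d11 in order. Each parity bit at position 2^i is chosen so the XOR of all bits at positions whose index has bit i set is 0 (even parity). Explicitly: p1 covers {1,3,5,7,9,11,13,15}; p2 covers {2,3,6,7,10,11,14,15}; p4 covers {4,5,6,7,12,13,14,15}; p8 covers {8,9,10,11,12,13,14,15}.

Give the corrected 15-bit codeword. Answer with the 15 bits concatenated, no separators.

001111010000111

s1 (pos 1,3,5,7,9,11,13,15): 0⊕1⊕1⊕0⊕0⊕0⊕0⊕1 = 1
s2 (pos 2,3,6,7,10,11,14,15): 0⊕1⊕1⊕0⊕0⊕0⊕1⊕1 = 0
s4 (pos 4,5,6,7,12,13,14,15): 1⊕1⊕1⊕0⊕0⊕0⊕1⊕1 = 1
s8 (pos 8,9,10,11,12,13,14,15): 1⊕0⊕0⊕0⊕0⊕0⊕1⊕1 = 1
Syndrome s8…s1 = 1101 → error at position 13.
Flip position 13: 001111010000011 → 001111010000111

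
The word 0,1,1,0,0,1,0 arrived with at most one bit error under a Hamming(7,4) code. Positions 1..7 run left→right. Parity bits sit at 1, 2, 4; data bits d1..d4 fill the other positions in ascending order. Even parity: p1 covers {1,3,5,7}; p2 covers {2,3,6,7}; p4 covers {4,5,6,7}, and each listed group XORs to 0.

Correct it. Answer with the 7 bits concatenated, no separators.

s1 (pos 1,3,5,7): 0⊕1⊕0⊕0 = 1
s2 (pos 2,3,6,7): 1⊕1⊕1⊕0 = 1
s4 (pos 4,5,6,7): 0⊕0⊕1⊕0 = 1
Syndrome s4…s1 = 111 → error at position 7.
Flip position 7: 0110010 → 0110011

0110011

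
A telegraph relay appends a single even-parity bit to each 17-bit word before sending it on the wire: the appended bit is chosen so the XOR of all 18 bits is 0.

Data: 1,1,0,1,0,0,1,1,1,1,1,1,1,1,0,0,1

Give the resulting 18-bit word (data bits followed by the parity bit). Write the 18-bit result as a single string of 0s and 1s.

110100111111110010

XOR of the 17 data bits: 1⊕1⊕0⊕1⊕0⊕0⊕1⊕1⊕1⊕1⊕1⊕1⊕1⊕1⊕0⊕0⊕1 = 0
Parity bit = 0 (so all 18 bits XOR to 0).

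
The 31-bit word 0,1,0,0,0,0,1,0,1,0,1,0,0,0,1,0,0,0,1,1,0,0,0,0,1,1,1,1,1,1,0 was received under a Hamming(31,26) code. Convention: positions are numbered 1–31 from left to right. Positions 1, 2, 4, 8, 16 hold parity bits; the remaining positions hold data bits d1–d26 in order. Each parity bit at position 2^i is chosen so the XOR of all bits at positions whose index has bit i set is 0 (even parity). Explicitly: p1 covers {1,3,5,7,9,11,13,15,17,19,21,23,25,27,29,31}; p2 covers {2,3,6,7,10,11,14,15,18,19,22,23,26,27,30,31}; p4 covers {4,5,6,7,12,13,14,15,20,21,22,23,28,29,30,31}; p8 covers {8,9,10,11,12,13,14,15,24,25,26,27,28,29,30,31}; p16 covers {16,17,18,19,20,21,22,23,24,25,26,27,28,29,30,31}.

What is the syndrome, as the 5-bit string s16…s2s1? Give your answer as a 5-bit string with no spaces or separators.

01000

s1 (pos 1,3,5,7,9,11,13,15,17,19,21,23,25,27,29,31): 0⊕0⊕0⊕1⊕1⊕1⊕0⊕1⊕0⊕1⊕0⊕0⊕1⊕1⊕1⊕0 = 0
s2 (pos 2,3,6,7,10,11,14,15,18,19,22,23,26,27,30,31): 1⊕0⊕0⊕1⊕0⊕1⊕0⊕1⊕0⊕1⊕0⊕0⊕1⊕1⊕1⊕0 = 0
s4 (pos 4,5,6,7,12,13,14,15,20,21,22,23,28,29,30,31): 0⊕0⊕0⊕1⊕0⊕0⊕0⊕1⊕1⊕0⊕0⊕0⊕1⊕1⊕1⊕0 = 0
s8 (pos 8,9,10,11,12,13,14,15,24,25,26,27,28,29,30,31): 0⊕1⊕0⊕1⊕0⊕0⊕0⊕1⊕0⊕1⊕1⊕1⊕1⊕1⊕1⊕0 = 1
s16 (pos 16,17,18,19,20,21,22,23,24,25,26,27,28,29,30,31): 0⊕0⊕0⊕1⊕1⊕0⊕0⊕0⊕0⊕1⊕1⊕1⊕1⊕1⊕1⊕0 = 0
Syndrome s16…s1 = 01000 → error at position 8.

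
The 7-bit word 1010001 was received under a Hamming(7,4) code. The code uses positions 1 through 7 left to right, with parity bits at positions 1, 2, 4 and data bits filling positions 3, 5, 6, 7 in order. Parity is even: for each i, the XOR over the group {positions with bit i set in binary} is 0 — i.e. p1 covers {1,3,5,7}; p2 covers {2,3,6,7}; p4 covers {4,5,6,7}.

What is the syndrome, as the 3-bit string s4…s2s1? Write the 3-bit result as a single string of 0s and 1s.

101

s1 (pos 1,3,5,7): 1⊕1⊕0⊕1 = 1
s2 (pos 2,3,6,7): 0⊕1⊕0⊕1 = 0
s4 (pos 4,5,6,7): 0⊕0⊕0⊕1 = 1
Syndrome s4…s1 = 101 → error at position 5.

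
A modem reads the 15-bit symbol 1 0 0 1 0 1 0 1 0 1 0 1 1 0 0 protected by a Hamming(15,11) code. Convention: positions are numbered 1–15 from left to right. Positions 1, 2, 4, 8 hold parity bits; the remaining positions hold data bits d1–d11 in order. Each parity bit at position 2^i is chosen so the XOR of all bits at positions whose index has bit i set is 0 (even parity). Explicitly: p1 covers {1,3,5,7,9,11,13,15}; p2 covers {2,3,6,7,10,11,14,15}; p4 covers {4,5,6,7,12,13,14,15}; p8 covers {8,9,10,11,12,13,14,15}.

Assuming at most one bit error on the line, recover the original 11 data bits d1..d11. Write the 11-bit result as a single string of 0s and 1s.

s1 (pos 1,3,5,7,9,11,13,15): 1⊕0⊕0⊕0⊕0⊕0⊕1⊕0 = 0
s2 (pos 2,3,6,7,10,11,14,15): 0⊕0⊕1⊕0⊕1⊕0⊕0⊕0 = 0
s4 (pos 4,5,6,7,12,13,14,15): 1⊕0⊕1⊕0⊕1⊕1⊕0⊕0 = 0
s8 (pos 8,9,10,11,12,13,14,15): 1⊕0⊕1⊕0⊕1⊕1⊕0⊕0 = 0
Syndrome s8…s1 = 0000 → no error.
Read data bits from positions 3,5,6,7,9,10,11,12,13,14,15: 00100101100

00100101100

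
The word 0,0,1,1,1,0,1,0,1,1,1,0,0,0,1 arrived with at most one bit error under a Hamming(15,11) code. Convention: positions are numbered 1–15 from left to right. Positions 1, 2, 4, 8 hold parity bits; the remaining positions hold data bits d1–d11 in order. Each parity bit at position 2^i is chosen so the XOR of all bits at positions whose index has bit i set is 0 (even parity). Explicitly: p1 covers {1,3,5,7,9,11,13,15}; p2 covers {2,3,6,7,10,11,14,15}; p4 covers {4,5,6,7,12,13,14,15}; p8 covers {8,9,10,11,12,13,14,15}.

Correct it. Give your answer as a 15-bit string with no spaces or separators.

011110101110001

s1 (pos 1,3,5,7,9,11,13,15): 0⊕1⊕1⊕1⊕1⊕1⊕0⊕1 = 0
s2 (pos 2,3,6,7,10,11,14,15): 0⊕1⊕0⊕1⊕1⊕1⊕0⊕1 = 1
s4 (pos 4,5,6,7,12,13,14,15): 1⊕1⊕0⊕1⊕0⊕0⊕0⊕1 = 0
s8 (pos 8,9,10,11,12,13,14,15): 0⊕1⊕1⊕1⊕0⊕0⊕0⊕1 = 0
Syndrome s8…s1 = 0010 → error at position 2.
Flip position 2: 001110101110001 → 011110101110001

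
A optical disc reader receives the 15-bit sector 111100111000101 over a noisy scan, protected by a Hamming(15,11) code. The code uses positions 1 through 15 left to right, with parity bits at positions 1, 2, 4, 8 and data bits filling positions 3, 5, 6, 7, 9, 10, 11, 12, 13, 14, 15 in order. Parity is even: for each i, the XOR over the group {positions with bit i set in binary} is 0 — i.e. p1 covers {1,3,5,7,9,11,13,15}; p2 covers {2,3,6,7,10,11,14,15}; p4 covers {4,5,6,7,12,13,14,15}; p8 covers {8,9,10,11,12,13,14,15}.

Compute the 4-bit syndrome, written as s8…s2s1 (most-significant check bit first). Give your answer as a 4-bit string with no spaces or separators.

0000

s1 (pos 1,3,5,7,9,11,13,15): 1⊕1⊕0⊕1⊕1⊕0⊕1⊕1 = 0
s2 (pos 2,3,6,7,10,11,14,15): 1⊕1⊕0⊕1⊕0⊕0⊕0⊕1 = 0
s4 (pos 4,5,6,7,12,13,14,15): 1⊕0⊕0⊕1⊕0⊕1⊕0⊕1 = 0
s8 (pos 8,9,10,11,12,13,14,15): 1⊕1⊕0⊕0⊕0⊕1⊕0⊕1 = 0
Syndrome s8…s1 = 0000 → no error.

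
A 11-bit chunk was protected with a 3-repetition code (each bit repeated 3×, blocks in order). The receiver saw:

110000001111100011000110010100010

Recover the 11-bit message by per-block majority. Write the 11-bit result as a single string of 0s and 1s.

Block 1 (110): 2 ones → 1
Block 2 (000): 0 ones → 0
Block 3 (001): 1 one → 0
Block 4 (111): 3 ones → 1
Block 5 (100): 1 one → 0
Block 6 (011): 2 ones → 1
Block 7 (000): 0 ones → 0
Block 8 (110): 2 ones → 1
Block 9 (010): 1 one → 0
Block 10 (100): 1 one → 0
Block 11 (010): 1 one → 0

10010101000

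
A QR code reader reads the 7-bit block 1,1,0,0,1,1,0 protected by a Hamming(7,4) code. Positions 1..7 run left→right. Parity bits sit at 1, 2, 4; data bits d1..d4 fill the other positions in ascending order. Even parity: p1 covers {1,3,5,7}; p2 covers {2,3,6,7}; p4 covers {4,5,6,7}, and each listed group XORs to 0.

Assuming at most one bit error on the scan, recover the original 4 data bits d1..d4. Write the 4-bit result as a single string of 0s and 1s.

s1 (pos 1,3,5,7): 1⊕0⊕1⊕0 = 0
s2 (pos 2,3,6,7): 1⊕0⊕1⊕0 = 0
s4 (pos 4,5,6,7): 0⊕1⊕1⊕0 = 0
Syndrome s4…s1 = 000 → no error.
Read data bits from positions 3,5,6,7: 0110

0110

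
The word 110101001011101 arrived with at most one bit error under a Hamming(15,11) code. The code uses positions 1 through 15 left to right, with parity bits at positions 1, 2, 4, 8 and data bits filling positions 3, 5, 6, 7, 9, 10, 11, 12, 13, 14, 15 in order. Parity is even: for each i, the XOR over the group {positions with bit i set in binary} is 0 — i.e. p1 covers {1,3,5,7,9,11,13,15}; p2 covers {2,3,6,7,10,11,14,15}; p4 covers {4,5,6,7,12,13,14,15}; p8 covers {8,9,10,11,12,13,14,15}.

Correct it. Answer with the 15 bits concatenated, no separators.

110101001011001

s1 (pos 1,3,5,7,9,11,13,15): 1⊕0⊕0⊕0⊕1⊕1⊕1⊕1 = 1
s2 (pos 2,3,6,7,10,11,14,15): 1⊕0⊕1⊕0⊕0⊕1⊕0⊕1 = 0
s4 (pos 4,5,6,7,12,13,14,15): 1⊕0⊕1⊕0⊕1⊕1⊕0⊕1 = 1
s8 (pos 8,9,10,11,12,13,14,15): 0⊕1⊕0⊕1⊕1⊕1⊕0⊕1 = 1
Syndrome s8…s1 = 1101 → error at position 13.
Flip position 13: 110101001011101 → 110101001011001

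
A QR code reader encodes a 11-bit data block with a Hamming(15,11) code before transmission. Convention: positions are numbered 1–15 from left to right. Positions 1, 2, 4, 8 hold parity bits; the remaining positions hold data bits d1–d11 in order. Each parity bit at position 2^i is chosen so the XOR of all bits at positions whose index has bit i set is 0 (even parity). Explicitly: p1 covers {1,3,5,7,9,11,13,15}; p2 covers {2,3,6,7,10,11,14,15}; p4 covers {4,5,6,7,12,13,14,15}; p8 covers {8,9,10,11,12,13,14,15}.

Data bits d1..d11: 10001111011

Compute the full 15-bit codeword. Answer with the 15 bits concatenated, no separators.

Place data at non-parity positions: p1 p2 1 p4 0 0 0 p8 1 1 1 1 0 1 1
p1 (pos 1,3,5,7,9,11,13,15): XOR of data positions = 1⊕0⊕0⊕1⊕1⊕0⊕1 = 0
p2 (pos 2,3,6,7,10,11,14,15): XOR of data positions = 1⊕0⊕0⊕1⊕1⊕1⊕1 = 1
p4 (pos 4,5,6,7,12,13,14,15): XOR of data positions = 0⊕0⊕0⊕1⊕0⊕1⊕1 = 1
p8 (pos 8,9,10,11,12,13,14,15): XOR of data positions = 1⊕1⊕1⊕1⊕0⊕1⊕1 = 0
Codeword: 011100001111011

011100001111011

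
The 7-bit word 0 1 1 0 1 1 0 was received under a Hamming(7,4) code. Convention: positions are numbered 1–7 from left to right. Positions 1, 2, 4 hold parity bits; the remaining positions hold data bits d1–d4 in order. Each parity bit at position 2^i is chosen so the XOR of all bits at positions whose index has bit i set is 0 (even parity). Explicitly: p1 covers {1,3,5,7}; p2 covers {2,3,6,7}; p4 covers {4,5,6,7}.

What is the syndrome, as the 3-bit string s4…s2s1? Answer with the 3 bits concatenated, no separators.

010

s1 (pos 1,3,5,7): 0⊕1⊕1⊕0 = 0
s2 (pos 2,3,6,7): 1⊕1⊕1⊕0 = 1
s4 (pos 4,5,6,7): 0⊕1⊕1⊕0 = 0
Syndrome s4…s1 = 010 → error at position 2.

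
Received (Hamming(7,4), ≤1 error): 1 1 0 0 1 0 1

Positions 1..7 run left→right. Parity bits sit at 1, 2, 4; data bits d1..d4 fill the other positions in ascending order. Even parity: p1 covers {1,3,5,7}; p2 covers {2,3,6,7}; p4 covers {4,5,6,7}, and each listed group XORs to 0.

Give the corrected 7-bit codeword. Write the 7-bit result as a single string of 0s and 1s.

s1 (pos 1,3,5,7): 1⊕0⊕1⊕1 = 1
s2 (pos 2,3,6,7): 1⊕0⊕0⊕1 = 0
s4 (pos 4,5,6,7): 0⊕1⊕0⊕1 = 0
Syndrome s4…s1 = 001 → error at position 1.
Flip position 1: 1100101 → 0100101

0100101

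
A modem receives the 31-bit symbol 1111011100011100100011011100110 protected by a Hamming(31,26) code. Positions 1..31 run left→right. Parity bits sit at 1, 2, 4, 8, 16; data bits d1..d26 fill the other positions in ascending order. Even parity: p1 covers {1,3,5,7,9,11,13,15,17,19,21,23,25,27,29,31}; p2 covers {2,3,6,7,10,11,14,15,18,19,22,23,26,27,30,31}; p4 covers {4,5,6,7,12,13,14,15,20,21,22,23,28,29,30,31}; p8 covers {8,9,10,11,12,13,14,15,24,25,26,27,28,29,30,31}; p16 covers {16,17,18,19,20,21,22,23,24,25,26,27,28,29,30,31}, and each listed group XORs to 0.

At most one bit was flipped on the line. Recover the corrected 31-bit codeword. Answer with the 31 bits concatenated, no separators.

s1 (pos 1,3,5,7,9,11,13,15,17,19,21,23,25,27,29,31): 1⊕1⊕0⊕1⊕0⊕0⊕1⊕0⊕1⊕0⊕1⊕0⊕1⊕0⊕1⊕0 = 0
s2 (pos 2,3,6,7,10,11,14,15,18,19,22,23,26,27,30,31): 1⊕1⊕1⊕1⊕0⊕0⊕1⊕0⊕0⊕0⊕1⊕0⊕1⊕0⊕1⊕0 = 0
s4 (pos 4,5,6,7,12,13,14,15,20,21,22,23,28,29,30,31): 1⊕0⊕1⊕1⊕1⊕1⊕1⊕0⊕0⊕1⊕1⊕0⊕0⊕1⊕1⊕0 = 0
s8 (pos 8,9,10,11,12,13,14,15,24,25,26,27,28,29,30,31): 1⊕0⊕0⊕0⊕1⊕1⊕1⊕0⊕1⊕1⊕1⊕0⊕0⊕1⊕1⊕0 = 1
s16 (pos 16,17,18,19,20,21,22,23,24,25,26,27,28,29,30,31): 0⊕1⊕0⊕0⊕0⊕1⊕1⊕0⊕1⊕1⊕1⊕0⊕0⊕1⊕1⊕0 = 0
Syndrome s16…s1 = 01000 → error at position 8.
Flip position 8: 1111011100011100100011011100110 → 1111011000011100100011011100110

1111011000011100100011011100110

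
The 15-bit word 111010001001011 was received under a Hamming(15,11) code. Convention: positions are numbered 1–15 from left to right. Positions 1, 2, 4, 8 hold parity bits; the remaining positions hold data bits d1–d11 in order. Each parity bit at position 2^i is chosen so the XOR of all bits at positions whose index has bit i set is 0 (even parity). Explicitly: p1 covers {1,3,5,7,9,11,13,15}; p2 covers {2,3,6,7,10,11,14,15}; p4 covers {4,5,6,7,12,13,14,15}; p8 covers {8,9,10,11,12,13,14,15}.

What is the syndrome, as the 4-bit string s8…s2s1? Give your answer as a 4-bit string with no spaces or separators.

0001

s1 (pos 1,3,5,7,9,11,13,15): 1⊕1⊕1⊕0⊕1⊕0⊕0⊕1 = 1
s2 (pos 2,3,6,7,10,11,14,15): 1⊕1⊕0⊕0⊕0⊕0⊕1⊕1 = 0
s4 (pos 4,5,6,7,12,13,14,15): 0⊕1⊕0⊕0⊕1⊕0⊕1⊕1 = 0
s8 (pos 8,9,10,11,12,13,14,15): 0⊕1⊕0⊕0⊕1⊕0⊕1⊕1 = 0
Syndrome s8…s1 = 0001 → error at position 1.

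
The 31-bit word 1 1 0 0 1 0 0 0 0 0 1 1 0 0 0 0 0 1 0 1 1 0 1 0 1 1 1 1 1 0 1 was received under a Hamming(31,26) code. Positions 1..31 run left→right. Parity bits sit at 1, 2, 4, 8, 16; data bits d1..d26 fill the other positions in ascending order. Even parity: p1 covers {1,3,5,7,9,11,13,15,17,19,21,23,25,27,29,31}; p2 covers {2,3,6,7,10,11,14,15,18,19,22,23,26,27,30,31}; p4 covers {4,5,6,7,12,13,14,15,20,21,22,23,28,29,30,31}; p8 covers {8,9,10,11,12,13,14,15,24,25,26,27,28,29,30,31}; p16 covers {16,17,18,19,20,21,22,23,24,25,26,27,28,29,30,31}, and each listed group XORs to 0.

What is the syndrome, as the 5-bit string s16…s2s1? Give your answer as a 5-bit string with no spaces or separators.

00011

s1 (pos 1,3,5,7,9,11,13,15,17,19,21,23,25,27,29,31): 1⊕0⊕1⊕0⊕0⊕1⊕0⊕0⊕0⊕0⊕1⊕1⊕1⊕1⊕1⊕1 = 1
s2 (pos 2,3,6,7,10,11,14,15,18,19,22,23,26,27,30,31): 1⊕0⊕0⊕0⊕0⊕1⊕0⊕0⊕1⊕0⊕0⊕1⊕1⊕1⊕0⊕1 = 1
s4 (pos 4,5,6,7,12,13,14,15,20,21,22,23,28,29,30,31): 0⊕1⊕0⊕0⊕1⊕0⊕0⊕0⊕1⊕1⊕0⊕1⊕1⊕1⊕0⊕1 = 0
s8 (pos 8,9,10,11,12,13,14,15,24,25,26,27,28,29,30,31): 0⊕0⊕0⊕1⊕1⊕0⊕0⊕0⊕0⊕1⊕1⊕1⊕1⊕1⊕0⊕1 = 0
s16 (pos 16,17,18,19,20,21,22,23,24,25,26,27,28,29,30,31): 0⊕0⊕1⊕0⊕1⊕1⊕0⊕1⊕0⊕1⊕1⊕1⊕1⊕1⊕0⊕1 = 0
Syndrome s16…s1 = 00011 → error at position 3.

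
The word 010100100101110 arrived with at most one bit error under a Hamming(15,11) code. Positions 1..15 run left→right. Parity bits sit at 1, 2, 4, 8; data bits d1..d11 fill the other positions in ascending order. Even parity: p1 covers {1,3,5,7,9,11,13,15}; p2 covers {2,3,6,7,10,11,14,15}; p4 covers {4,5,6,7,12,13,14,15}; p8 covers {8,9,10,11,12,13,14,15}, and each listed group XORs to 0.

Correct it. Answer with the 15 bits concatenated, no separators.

010000100101110

s1 (pos 1,3,5,7,9,11,13,15): 0⊕0⊕0⊕1⊕0⊕0⊕1⊕0 = 0
s2 (pos 2,3,6,7,10,11,14,15): 1⊕0⊕0⊕1⊕1⊕0⊕1⊕0 = 0
s4 (pos 4,5,6,7,12,13,14,15): 1⊕0⊕0⊕1⊕1⊕1⊕1⊕0 = 1
s8 (pos 8,9,10,11,12,13,14,15): 0⊕0⊕1⊕0⊕1⊕1⊕1⊕0 = 0
Syndrome s8…s1 = 0100 → error at position 4.
Flip position 4: 010100100101110 → 010000100101110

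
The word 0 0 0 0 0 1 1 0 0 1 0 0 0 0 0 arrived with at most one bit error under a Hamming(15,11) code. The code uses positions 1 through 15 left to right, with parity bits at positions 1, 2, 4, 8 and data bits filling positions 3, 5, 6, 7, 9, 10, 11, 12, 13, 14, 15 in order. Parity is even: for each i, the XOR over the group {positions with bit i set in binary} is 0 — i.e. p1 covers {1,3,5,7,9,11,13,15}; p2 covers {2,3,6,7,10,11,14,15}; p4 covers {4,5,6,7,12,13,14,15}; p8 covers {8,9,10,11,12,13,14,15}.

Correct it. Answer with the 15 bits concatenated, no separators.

000001100110000

s1 (pos 1,3,5,7,9,11,13,15): 0⊕0⊕0⊕1⊕0⊕0⊕0⊕0 = 1
s2 (pos 2,3,6,7,10,11,14,15): 0⊕0⊕1⊕1⊕1⊕0⊕0⊕0 = 1
s4 (pos 4,5,6,7,12,13,14,15): 0⊕0⊕1⊕1⊕0⊕0⊕0⊕0 = 0
s8 (pos 8,9,10,11,12,13,14,15): 0⊕0⊕1⊕0⊕0⊕0⊕0⊕0 = 1
Syndrome s8…s1 = 1011 → error at position 11.
Flip position 11: 000001100100000 → 000001100110000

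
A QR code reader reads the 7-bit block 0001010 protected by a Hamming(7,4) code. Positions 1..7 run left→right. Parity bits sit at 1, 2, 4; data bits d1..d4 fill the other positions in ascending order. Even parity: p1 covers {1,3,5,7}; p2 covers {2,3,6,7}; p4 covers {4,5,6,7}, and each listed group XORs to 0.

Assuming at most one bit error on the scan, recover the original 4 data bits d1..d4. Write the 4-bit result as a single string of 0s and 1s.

0010

s1 (pos 1,3,5,7): 0⊕0⊕0⊕0 = 0
s2 (pos 2,3,6,7): 0⊕0⊕1⊕0 = 1
s4 (pos 4,5,6,7): 1⊕0⊕1⊕0 = 0
Syndrome s4…s1 = 010 → error at position 2.
Flip position 2: 0001010 → 0101010
Read data bits from positions 3,5,6,7: 0010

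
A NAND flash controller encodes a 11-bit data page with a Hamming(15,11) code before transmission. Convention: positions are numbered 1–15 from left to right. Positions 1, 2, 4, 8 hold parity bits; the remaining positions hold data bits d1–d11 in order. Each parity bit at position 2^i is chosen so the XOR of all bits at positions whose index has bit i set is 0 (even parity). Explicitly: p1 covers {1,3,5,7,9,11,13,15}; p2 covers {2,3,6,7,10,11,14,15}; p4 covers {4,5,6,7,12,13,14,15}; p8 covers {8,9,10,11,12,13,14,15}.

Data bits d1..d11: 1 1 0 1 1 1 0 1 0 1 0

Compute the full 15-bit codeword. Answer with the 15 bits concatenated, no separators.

Place data at non-parity positions: p1 p2 1 p4 1 0 1 p8 1 1 0 1 0 1 0
p1 (pos 1,3,5,7,9,11,13,15): XOR of data positions = 1⊕1⊕1⊕1⊕0⊕0⊕0 = 0
p2 (pos 2,3,6,7,10,11,14,15): XOR of data positions = 1⊕0⊕1⊕1⊕0⊕1⊕0 = 0
p4 (pos 4,5,6,7,12,13,14,15): XOR of data positions = 1⊕0⊕1⊕1⊕0⊕1⊕0 = 0
p8 (pos 8,9,10,11,12,13,14,15): XOR of data positions = 1⊕1⊕0⊕1⊕0⊕1⊕0 = 0
Codeword: 001010101101010

001010101101010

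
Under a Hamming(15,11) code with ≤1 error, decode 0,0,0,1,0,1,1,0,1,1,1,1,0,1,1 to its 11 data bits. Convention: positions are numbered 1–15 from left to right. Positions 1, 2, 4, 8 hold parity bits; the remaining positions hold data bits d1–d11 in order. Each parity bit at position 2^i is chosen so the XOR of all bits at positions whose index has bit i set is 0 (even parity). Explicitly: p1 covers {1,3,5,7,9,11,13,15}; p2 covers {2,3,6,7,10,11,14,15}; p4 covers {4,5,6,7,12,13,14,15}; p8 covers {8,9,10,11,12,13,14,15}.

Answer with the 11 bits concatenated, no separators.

s1 (pos 1,3,5,7,9,11,13,15): 0⊕0⊕0⊕1⊕1⊕1⊕0⊕1 = 0
s2 (pos 2,3,6,7,10,11,14,15): 0⊕0⊕1⊕1⊕1⊕1⊕1⊕1 = 0
s4 (pos 4,5,6,7,12,13,14,15): 1⊕0⊕1⊕1⊕1⊕0⊕1⊕1 = 0
s8 (pos 8,9,10,11,12,13,14,15): 0⊕1⊕1⊕1⊕1⊕0⊕1⊕1 = 0
Syndrome s8…s1 = 0000 → no error.
Read data bits from positions 3,5,6,7,9,10,11,12,13,14,15: 00111111011

00111111011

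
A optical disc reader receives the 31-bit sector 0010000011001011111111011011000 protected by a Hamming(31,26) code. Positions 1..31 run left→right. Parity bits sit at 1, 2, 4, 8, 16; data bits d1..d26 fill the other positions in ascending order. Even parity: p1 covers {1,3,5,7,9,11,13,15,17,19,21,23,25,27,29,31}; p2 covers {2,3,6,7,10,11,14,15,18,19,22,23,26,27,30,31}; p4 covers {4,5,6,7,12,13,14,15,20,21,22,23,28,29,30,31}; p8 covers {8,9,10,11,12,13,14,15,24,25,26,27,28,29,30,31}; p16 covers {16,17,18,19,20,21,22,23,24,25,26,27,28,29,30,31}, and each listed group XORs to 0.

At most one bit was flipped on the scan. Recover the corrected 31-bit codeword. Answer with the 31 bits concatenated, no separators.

0010000011001011110111011011000

s1 (pos 1,3,5,7,9,11,13,15,17,19,21,23,25,27,29,31): 0⊕1⊕0⊕0⊕1⊕0⊕1⊕1⊕1⊕1⊕1⊕0⊕1⊕1⊕0⊕0 = 1
s2 (pos 2,3,6,7,10,11,14,15,18,19,22,23,26,27,30,31): 0⊕1⊕0⊕0⊕1⊕0⊕0⊕1⊕1⊕1⊕1⊕0⊕0⊕1⊕0⊕0 = 1
s4 (pos 4,5,6,7,12,13,14,15,20,21,22,23,28,29,30,31): 0⊕0⊕0⊕0⊕0⊕1⊕0⊕1⊕1⊕1⊕1⊕0⊕1⊕0⊕0⊕0 = 0
s8 (pos 8,9,10,11,12,13,14,15,24,25,26,27,28,29,30,31): 0⊕1⊕1⊕0⊕0⊕1⊕0⊕1⊕1⊕1⊕0⊕1⊕1⊕0⊕0⊕0 = 0
s16 (pos 16,17,18,19,20,21,22,23,24,25,26,27,28,29,30,31): 1⊕1⊕1⊕1⊕1⊕1⊕1⊕0⊕1⊕1⊕0⊕1⊕1⊕0⊕0⊕0 = 1
Syndrome s16…s1 = 10011 → error at position 19.
Flip position 19: 0010000011001011111111011011000 → 0010000011001011110111011011000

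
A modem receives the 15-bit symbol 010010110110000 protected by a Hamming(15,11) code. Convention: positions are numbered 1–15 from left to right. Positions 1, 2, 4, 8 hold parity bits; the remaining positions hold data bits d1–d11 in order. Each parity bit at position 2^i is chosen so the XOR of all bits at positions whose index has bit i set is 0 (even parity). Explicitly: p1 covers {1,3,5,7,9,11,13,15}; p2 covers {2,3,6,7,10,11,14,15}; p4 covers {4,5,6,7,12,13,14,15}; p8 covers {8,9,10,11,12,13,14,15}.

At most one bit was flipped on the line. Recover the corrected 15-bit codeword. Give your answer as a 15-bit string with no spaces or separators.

s1 (pos 1,3,5,7,9,11,13,15): 0⊕0⊕1⊕1⊕0⊕1⊕0⊕0 = 1
s2 (pos 2,3,6,7,10,11,14,15): 1⊕0⊕0⊕1⊕1⊕1⊕0⊕0 = 0
s4 (pos 4,5,6,7,12,13,14,15): 0⊕1⊕0⊕1⊕0⊕0⊕0⊕0 = 0
s8 (pos 8,9,10,11,12,13,14,15): 1⊕0⊕1⊕1⊕0⊕0⊕0⊕0 = 1
Syndrome s8…s1 = 1001 → error at position 9.
Flip position 9: 010010110110000 → 010010111110000

010010111110000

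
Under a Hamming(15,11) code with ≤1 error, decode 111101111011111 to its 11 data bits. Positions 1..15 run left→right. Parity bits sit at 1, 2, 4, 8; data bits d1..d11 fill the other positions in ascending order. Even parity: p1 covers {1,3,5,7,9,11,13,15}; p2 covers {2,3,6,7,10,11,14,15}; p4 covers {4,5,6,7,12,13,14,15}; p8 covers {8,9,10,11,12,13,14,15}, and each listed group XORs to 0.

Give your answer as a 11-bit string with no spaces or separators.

s1 (pos 1,3,5,7,9,11,13,15): 1⊕1⊕0⊕1⊕1⊕1⊕1⊕1 = 1
s2 (pos 2,3,6,7,10,11,14,15): 1⊕1⊕1⊕1⊕0⊕1⊕1⊕1 = 1
s4 (pos 4,5,6,7,12,13,14,15): 1⊕0⊕1⊕1⊕1⊕1⊕1⊕1 = 1
s8 (pos 8,9,10,11,12,13,14,15): 1⊕1⊕0⊕1⊕1⊕1⊕1⊕1 = 1
Syndrome s8…s1 = 1111 → error at position 15.
Flip position 15: 111101111011111 → 111101111011110
Read data bits from positions 3,5,6,7,9,10,11,12,13,14,15: 10111011110

10111011110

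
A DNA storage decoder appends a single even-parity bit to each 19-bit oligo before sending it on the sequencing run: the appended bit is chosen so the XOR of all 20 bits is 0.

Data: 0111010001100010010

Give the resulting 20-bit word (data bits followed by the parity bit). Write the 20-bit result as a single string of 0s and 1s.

01110100011000100100

XOR of the 19 data bits: 0⊕1⊕1⊕1⊕0⊕1⊕0⊕0⊕0⊕1⊕1⊕0⊕0⊕0⊕1⊕0⊕0⊕1⊕0 = 0
Parity bit = 0 (so all 20 bits XOR to 0).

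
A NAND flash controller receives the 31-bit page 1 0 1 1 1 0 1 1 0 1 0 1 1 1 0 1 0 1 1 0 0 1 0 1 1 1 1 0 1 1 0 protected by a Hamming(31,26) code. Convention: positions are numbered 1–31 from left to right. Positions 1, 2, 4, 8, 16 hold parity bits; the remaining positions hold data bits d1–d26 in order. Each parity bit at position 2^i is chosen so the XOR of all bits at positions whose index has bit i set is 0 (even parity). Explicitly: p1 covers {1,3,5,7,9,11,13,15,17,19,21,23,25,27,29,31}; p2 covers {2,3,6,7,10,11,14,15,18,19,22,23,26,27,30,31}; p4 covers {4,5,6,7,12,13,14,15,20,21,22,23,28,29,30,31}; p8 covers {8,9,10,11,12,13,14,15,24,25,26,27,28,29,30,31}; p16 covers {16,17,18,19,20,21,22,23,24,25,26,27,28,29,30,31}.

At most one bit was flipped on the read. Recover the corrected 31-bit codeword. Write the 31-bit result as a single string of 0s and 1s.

s1 (pos 1,3,5,7,9,11,13,15,17,19,21,23,25,27,29,31): 1⊕1⊕1⊕1⊕0⊕0⊕1⊕0⊕0⊕1⊕0⊕0⊕1⊕1⊕1⊕0 = 1
s2 (pos 2,3,6,7,10,11,14,15,18,19,22,23,26,27,30,31): 0⊕1⊕0⊕1⊕1⊕0⊕1⊕0⊕1⊕1⊕1⊕0⊕1⊕1⊕1⊕0 = 0
s4 (pos 4,5,6,7,12,13,14,15,20,21,22,23,28,29,30,31): 1⊕1⊕0⊕1⊕1⊕1⊕1⊕0⊕0⊕0⊕1⊕0⊕0⊕1⊕1⊕0 = 1
s8 (pos 8,9,10,11,12,13,14,15,24,25,26,27,28,29,30,31): 1⊕0⊕1⊕0⊕1⊕1⊕1⊕0⊕1⊕1⊕1⊕1⊕0⊕1⊕1⊕0 = 1
s16 (pos 16,17,18,19,20,21,22,23,24,25,26,27,28,29,30,31): 1⊕0⊕1⊕1⊕0⊕0⊕1⊕0⊕1⊕1⊕1⊕1⊕0⊕1⊕1⊕0 = 0
Syndrome s16…s1 = 01101 → error at position 13.
Flip position 13: 1011101101011101011001011110110 → 1011101101010101011001011110110

1011101101010101011001011110110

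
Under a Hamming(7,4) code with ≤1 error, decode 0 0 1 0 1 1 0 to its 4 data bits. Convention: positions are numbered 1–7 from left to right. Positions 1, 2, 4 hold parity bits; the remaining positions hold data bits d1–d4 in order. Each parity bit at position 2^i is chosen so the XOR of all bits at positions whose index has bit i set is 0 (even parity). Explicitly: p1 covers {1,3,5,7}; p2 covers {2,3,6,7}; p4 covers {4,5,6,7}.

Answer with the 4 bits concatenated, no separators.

s1 (pos 1,3,5,7): 0⊕1⊕1⊕0 = 0
s2 (pos 2,3,6,7): 0⊕1⊕1⊕0 = 0
s4 (pos 4,5,6,7): 0⊕1⊕1⊕0 = 0
Syndrome s4…s1 = 000 → no error.
Read data bits from positions 3,5,6,7: 1110

1110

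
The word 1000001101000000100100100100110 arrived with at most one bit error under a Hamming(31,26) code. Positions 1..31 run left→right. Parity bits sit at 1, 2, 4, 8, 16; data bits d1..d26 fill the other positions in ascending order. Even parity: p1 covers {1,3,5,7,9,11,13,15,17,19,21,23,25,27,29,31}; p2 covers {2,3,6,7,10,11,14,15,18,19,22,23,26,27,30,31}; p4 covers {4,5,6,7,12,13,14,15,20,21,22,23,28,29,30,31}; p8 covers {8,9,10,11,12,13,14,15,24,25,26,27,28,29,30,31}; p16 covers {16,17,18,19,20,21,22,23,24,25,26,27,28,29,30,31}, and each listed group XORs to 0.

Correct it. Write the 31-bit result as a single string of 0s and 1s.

1000001101000010100100100100110

s1 (pos 1,3,5,7,9,11,13,15,17,19,21,23,25,27,29,31): 1⊕0⊕0⊕1⊕0⊕0⊕0⊕0⊕1⊕0⊕0⊕1⊕0⊕0⊕1⊕0 = 1
s2 (pos 2,3,6,7,10,11,14,15,18,19,22,23,26,27,30,31): 0⊕0⊕0⊕1⊕1⊕0⊕0⊕0⊕0⊕0⊕0⊕1⊕1⊕0⊕1⊕0 = 1
s4 (pos 4,5,6,7,12,13,14,15,20,21,22,23,28,29,30,31): 0⊕0⊕0⊕1⊕0⊕0⊕0⊕0⊕1⊕0⊕0⊕1⊕0⊕1⊕1⊕0 = 1
s8 (pos 8,9,10,11,12,13,14,15,24,25,26,27,28,29,30,31): 1⊕0⊕1⊕0⊕0⊕0⊕0⊕0⊕0⊕0⊕1⊕0⊕0⊕1⊕1⊕0 = 1
s16 (pos 16,17,18,19,20,21,22,23,24,25,26,27,28,29,30,31): 0⊕1⊕0⊕0⊕1⊕0⊕0⊕1⊕0⊕0⊕1⊕0⊕0⊕1⊕1⊕0 = 0
Syndrome s16…s1 = 01111 → error at position 15.
Flip position 15: 1000001101000000100100100100110 → 1000001101000010100100100100110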